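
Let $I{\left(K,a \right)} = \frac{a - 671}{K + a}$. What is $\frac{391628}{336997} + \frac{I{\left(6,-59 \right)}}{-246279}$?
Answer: $\frac{5111590859426}{4398750060639} \approx 1.1621$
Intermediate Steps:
$I{\left(K,a \right)} = \frac{-671 + a}{K + a}$
$\frac{391628}{336997} + \frac{I{\left(6,-59 \right)}}{-246279} = \frac{391628}{336997} + \frac{\frac{1}{6 - 59} \left(-671 - 59\right)}{-246279} = 391628 \cdot \frac{1}{336997} + \frac{1}{-53} \left(-730\right) \left(- \frac{1}{246279}\right) = \frac{391628}{336997} + \left(- \frac{1}{53}\right) \left(-730\right) \left(- \frac{1}{246279}\right) = \frac{391628}{336997} + \frac{730}{53} \left(- \frac{1}{246279}\right) = \frac{391628}{336997} - \frac{730}{13052787} = \frac{5111590859426}{4398750060639}$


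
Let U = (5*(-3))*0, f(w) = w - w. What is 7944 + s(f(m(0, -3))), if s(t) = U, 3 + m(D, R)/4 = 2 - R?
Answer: 7944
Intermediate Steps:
m(D, R) = -4 - 4*R (m(D, R) = -12 + 4*(2 - R) = -12 + (8 - 4*R) = -4 - 4*R)
f(w) = 0
U = 0 (U = -15*0 = 0)
s(t) = 0
7944 + s(f(m(0, -3))) = 7944 + 0 = 7944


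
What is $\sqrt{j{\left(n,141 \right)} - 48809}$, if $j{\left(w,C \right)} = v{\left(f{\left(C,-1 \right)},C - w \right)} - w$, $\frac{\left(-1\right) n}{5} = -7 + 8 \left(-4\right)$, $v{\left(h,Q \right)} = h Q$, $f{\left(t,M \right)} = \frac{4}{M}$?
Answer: $2 i \sqrt{12197} \approx 220.88 i$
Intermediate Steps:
$v{\left(h,Q \right)} = Q h$
$n = 195$ ($n = - 5 \left(-7 + 8 \left(-4\right)\right) = - 5 \left(-7 - 32\right) = \left(-5\right) \left(-39\right) = 195$)
$j{\left(w,C \right)} = - 4 C + 3 w$ ($j{\left(w,C \right)} = \left(C - w\right) \frac{4}{-1} - w = \left(C - w\right) 4 \left(-1\right) - w = \left(C - w\right) \left(-4\right) - w = \left(- 4 C + 4 w\right) - w = - 4 C + 3 w$)
$\sqrt{j{\left(n,141 \right)} - 48809} = \sqrt{\left(\left(-4\right) 141 + 3 \cdot 195\right) - 48809} = \sqrt{\left(-564 + 585\right) - 48809} = \sqrt{21 - 48809} = \sqrt{-48788} = 2 i \sqrt{12197}$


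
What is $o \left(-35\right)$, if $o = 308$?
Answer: $-10780$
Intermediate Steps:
$o \left(-35\right) = 308 \left(-35\right) = -10780$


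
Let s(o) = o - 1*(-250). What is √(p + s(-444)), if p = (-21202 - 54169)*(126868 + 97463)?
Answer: I*√16908051995 ≈ 1.3003e+5*I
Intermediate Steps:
s(o) = 250 + o (s(o) = o + 250 = 250 + o)
p = -16908051801 (p = -75371*224331 = -16908051801)
√(p + s(-444)) = √(-16908051801 + (250 - 444)) = √(-16908051801 - 194) = √(-16908051995) = I*√16908051995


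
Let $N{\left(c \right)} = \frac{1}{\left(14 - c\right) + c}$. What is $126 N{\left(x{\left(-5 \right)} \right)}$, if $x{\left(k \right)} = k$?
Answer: $9$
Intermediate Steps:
$N{\left(c \right)} = \frac{1}{14}$
$126 N{\left(x{\left(-5 \right)} \right)} = 126 \cdot \frac{1}{14} = 9$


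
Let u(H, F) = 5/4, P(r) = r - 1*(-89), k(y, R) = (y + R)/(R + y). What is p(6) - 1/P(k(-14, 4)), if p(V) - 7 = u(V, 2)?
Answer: 1483/180 ≈ 8.2389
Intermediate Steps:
k(y, R) = 1 (k(y, R) = (R + y)/(R + y) = 1)
P(r) = 89 + r (P(r) = r + 89 = 89 + r)
u(H, F) = 5/4 (u(H, F) = 5*(¼) = 5/4)
p(V) = 33/4 (p(V) = 7 + 5/4 = 33/4)
p(6) - 1/P(k(-14, 4)) = 33/4 - 1/(89 + 1) = 33/4 - 1/90 = 1483/180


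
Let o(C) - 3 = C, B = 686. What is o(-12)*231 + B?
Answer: -1393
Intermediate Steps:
o(C) = 3 + C
o(-12)*231 + B = (3 - 12)*231 + 686 = -9*231 + 686 = -2079 + 686 = -1393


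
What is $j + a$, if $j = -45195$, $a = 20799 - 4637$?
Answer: $-29033$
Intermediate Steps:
$a = 16162$
$j + a = -45195 + 16162 = -29033$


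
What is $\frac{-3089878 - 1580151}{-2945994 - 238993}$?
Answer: $\frac{359233}{244999} \approx 1.4663$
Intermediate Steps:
$\frac{-3089878 - 1580151}{-2945994 - 238993} = - \frac{4670029}{-3184987} = \left(-4670029\right) \left(- \frac{1}{3184987}\right) = \frac{359233}{244999}$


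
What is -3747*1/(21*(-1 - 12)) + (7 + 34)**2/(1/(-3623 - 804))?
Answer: -677201368/91 ≈ -7.4418e+6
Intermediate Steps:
-3747*1/(21*(-1 - 12)) + (7 + 34)**2/(1/(-3623 - 804)) = -3747/((-13*21)) + 41**2/(1/(-4427)) = -3747/(-273) + 1681/(-1/4427) = -3747*(-1/273) + 1681*(-4427) = 1249/91 - 7441787 = -677201368/91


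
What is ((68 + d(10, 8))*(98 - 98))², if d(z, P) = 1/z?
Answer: 0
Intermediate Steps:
((68 + d(10, 8))*(98 - 98))² = ((68 + 1/10)*(98 - 98))² = ((68 + ⅒)*0)² = ((681/10)*0)² = 0² = 0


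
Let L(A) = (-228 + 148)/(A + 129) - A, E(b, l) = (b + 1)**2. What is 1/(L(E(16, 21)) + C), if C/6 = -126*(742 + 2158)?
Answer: -209/458272041 ≈ -4.5606e-7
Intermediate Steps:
E(b, l) = (1 + b)**2
L(A) = -A - 80/(129 + A) (L(A) = -80/(129 + A) - A = -A - 80/(129 + A))
C = -2192400 (C = 6*(-126*(742 + 2158)) = 6*(-126*2900) = 6*(-365400) = -2192400)
1/(L(E(16, 21)) + C) = 1/((-80 - ((1 + 16)**2)**2 - 129*(1 + 16)**2)/(129 + (1 + 16)**2) - 2192400) = 1/((-80 - (17**2)**2 - 129*17**2)/(129 + 17**2) - 2192400) = 1/((-80 - 1*289**2 - 129*289)/(129 + 289) - 2192400) = 1/((-80 - 1*83521 - 37281)/418 - 2192400) = 1/((-80 - 83521 - 37281)/418 - 2192400) = 1/((1/418)*(-120882) - 2192400) = 1/(-60441/209 - 2192400) = 1/(-458272041/209) = -209/458272041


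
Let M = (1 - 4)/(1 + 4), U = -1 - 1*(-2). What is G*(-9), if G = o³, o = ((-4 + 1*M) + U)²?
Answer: -306110016/15625 ≈ -19591.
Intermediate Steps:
U = 1 (U = -1 + 2 = 1)
M = -⅗ (M = -3/5 = -3*⅕ = -⅗ ≈ -0.60000)
o = 324/25 (o = ((-4 + 1*(-⅗)) + 1)² = ((-4 - ⅗) + 1)² = (-23/5 + 1)² = (-18/5)² = 324/25 ≈ 12.960)
G = 34012224/15625 (G = (324/25)³ = 34012224/15625 ≈ 2176.8)
G*(-9) = (34012224/15625)*(-9) = -306110016/15625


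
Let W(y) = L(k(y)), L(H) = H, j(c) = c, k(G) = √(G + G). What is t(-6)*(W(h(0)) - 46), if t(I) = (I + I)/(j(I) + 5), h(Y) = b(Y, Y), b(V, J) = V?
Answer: -552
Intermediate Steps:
k(G) = √2*√G (k(G) = √(2*G) = √2*√G)
h(Y) = Y
t(I) = 2*I/(5 + I) (t(I) = (I + I)/(I + 5) = (2*I)/(5 + I) = 2*I/(5 + I))
W(y) = √2*√y
t(-6)*(W(h(0)) - 46) = (2*(-6)/(5 - 6))*(√2*√0 - 46) = (2*(-6)/(-1))*(√2*0 - 46) = (2*(-6)*(-1))*(0 - 46) = 12*(-46) = -552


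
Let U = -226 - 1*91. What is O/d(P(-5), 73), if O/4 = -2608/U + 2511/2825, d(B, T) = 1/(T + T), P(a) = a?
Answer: 4767534808/895525 ≈ 5323.7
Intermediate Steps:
U = -317 (U = -226 - 91 = -317)
d(B, T) = 1/(2*T)
O = 32654348/895525 (O = 4*(-2608/(-317) + 2511/2825) = 4*(-2608*(-1/317) + 2511*(1/2825)) = 4*(2608/317 + 2511/2825) = 4*(8163587/895525) = 32654348/895525 ≈ 36.464)
O/d(P(-5), 73) = 32654348/(895525*(((½)/73))) = 32654348/(895525*(((½)*(1/73)))) = 32654348/(895525*(1/146)) = (32654348/895525)*146 = 4767534808/895525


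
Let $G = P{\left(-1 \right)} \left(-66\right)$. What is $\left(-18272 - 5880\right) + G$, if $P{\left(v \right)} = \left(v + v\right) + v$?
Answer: $-23954$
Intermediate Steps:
$P{\left(v \right)} = 3 v$ ($P{\left(v \right)} = 2 v + v = 3 v$)
$G = 198$ ($G = 3 \left(-1\right) \left(-66\right) = \left(-3\right) \left(-66\right) = 198$)
$\left(-18272 - 5880\right) + G = \left(-18272 - 5880\right) + 198 = -24152 + 198 = -23954$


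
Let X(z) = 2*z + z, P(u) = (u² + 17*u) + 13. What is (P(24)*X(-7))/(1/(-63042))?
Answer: 1319910354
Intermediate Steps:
P(u) = 13 + u² + 17*u
X(z) = 3*z
(P(24)*X(-7))/(1/(-63042)) = ((13 + 24² + 17*24)*(3*(-7)))/(1/(-63042)) = ((13 + 576 + 408)*(-21))/(-1/63042) = (997*(-21))*(-63042) = -20937*(-63042) = 1319910354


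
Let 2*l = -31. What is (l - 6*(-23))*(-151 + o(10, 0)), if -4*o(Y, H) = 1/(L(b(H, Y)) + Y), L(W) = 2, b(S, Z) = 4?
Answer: -1776005/96 ≈ -18500.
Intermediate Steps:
o(Y, H) = -1/(4*(2 + Y))
l = -31/2 (l = (1/2)*(-31) = -31/2 ≈ -15.500)
(l - 6*(-23))*(-151 + o(10, 0)) = (-31/2 - 6*(-23))*(-151 - 1/(8 + 4*10)) = (-31/2 + 138)*(-151 - 1/(8 + 40)) = 245*(-151 - 1/48)/2 = (245/2)*(-7249/48) = -1776005/96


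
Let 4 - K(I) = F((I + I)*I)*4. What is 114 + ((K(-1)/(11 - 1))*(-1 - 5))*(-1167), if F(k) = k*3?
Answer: -13890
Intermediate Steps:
F(k) = 3*k
K(I) = 4 - 24*I² (K(I) = 4 - 3*((I + I)*I)*4 = 4 - 3*((2*I)*I)*4 = 4 - 3*(2*I²)*4 = 4 - 6*I²*4 = 4 - 24*I²)
114 + ((K(-1)/(11 - 1))*(-1 - 5))*(-1167) = 114 + (((4 - 24*(-1)²)/(11 - 1))*(-1 - 5))*(-1167) = 114 + (((4 - 24*1)/10)*(-6))*(-1167) = 114 + (((4 - 24)*(⅒))*(-6))*(-1167) = 114 + (-20*⅒*(-6))*(-1167) = 114 - 2*(-6)*(-1167) = 114 + 12*(-1167) = 114 - 14004 = -13890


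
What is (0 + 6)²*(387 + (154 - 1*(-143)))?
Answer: 24624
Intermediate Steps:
(0 + 6)²*(387 + (154 - 1*(-143))) = 6²*(387 + (154 + 143)) = 36*(387 + 297) = 36*684 = 24624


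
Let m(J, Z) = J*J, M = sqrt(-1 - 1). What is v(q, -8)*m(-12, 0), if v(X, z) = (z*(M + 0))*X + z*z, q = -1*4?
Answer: 9216 + 4608*I*sqrt(2) ≈ 9216.0 + 6516.7*I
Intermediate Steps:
M = I*sqrt(2) (M = sqrt(-2) = I*sqrt(2) ≈ 1.4142*I)
m(J, Z) = J**2
q = -4
v(X, z) = z**2 + I*X*z*sqrt(2) (v(X, z) = (z*(I*sqrt(2) + 0))*X + z*z = (z*(I*sqrt(2)))*X + z**2 = (I*z*sqrt(2))*X + z**2 = I*X*z*sqrt(2) + z**2 = z**2 + I*X*z*sqrt(2))
v(q, -8)*m(-12, 0) = -8*(-8 + I*(-4)*sqrt(2))*(-12)**2 = -8*(-8 - 4*I*sqrt(2))*144 = (64 + 32*I*sqrt(2))*144 = 9216 + 4608*I*sqrt(2)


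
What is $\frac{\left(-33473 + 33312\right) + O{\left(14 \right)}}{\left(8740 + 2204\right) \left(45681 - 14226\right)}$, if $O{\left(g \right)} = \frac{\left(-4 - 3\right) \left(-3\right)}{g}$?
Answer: $- \frac{319}{688487040} \approx -4.6333 \cdot 10^{-7}$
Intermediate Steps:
$O{\left(g \right)} = \frac{21}{g}$ ($O{\left(g \right)} = \frac{\left(-7\right) \left(-3\right)}{g} = \frac{21}{g}$)
$\frac{\left(-33473 + 33312\right) + O{\left(14 \right)}}{\left(8740 + 2204\right) \left(45681 - 14226\right)} = \frac{\left(-33473 + 33312\right) + \frac{21}{14}}{\left(8740 + 2204\right) \left(45681 - 14226\right)} = \frac{-161 + 21 \cdot \frac{1}{14}}{10944 \cdot 31455} = \frac{-161 + \frac{3}{2}}{344243520} = \left(- \frac{319}{2}\right) \frac{1}{344243520} = - \frac{319}{688487040}$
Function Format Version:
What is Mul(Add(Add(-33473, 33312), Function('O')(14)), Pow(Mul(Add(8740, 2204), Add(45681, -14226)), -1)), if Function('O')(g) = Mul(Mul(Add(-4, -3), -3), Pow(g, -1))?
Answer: Rational(-319, 688487040) ≈ -4.6333e-7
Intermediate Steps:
Function('O')(g) = Mul(21, Pow(g, -1)) (Function('O')(g) = Mul(Mul(-7, -3), Pow(g, -1)) = Mul(21, Pow(g, -1)))
Mul(Add(Add(-33473, 33312), Function('O')(14)), Pow(Mul(Add(8740, 2204), Add(45681, -14226)), -1)) = Mul(Add(Add(-33473, 33312), Mul(21, Pow(14, -1))), Pow(Mul(Add(8740, 2204), Add(45681, -14226)), -1)) = Mul(Add(-161, Mul(21, Rational(1, 14))), Pow(Mul(10944, 31455), -1)) = Mul(Add(-161, Rational(3, 2)), Pow(344243520, -1)) = Mul(Rational(-319, 2), Rational(1, 344243520)) = Rational(-319, 688487040)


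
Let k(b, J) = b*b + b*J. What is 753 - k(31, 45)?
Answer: -1603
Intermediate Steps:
k(b, J) = b**2 + J*b
753 - k(31, 45) = 753 - 31*(45 + 31) = 753 - 31*76 = 753 - 1*2356 = 753 - 2356 = -1603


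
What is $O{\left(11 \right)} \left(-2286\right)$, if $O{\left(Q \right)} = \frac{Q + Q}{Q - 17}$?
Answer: $8382$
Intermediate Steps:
$O{\left(Q \right)} = \frac{2 Q}{-17 + Q}$
$O{\left(11 \right)} \left(-2286\right) = 2 \cdot 11 \frac{1}{-17 + 11} \left(-2286\right) = 2 \cdot 11 \frac{1}{-6} \left(-2286\right) = 2 \cdot 11 \left(- \frac{1}{6}\right) \left(-2286\right) = \left(- \frac{11}{3}\right) \left(-2286\right) = 8382$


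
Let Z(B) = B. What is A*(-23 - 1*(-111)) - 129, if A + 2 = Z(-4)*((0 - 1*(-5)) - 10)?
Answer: 1455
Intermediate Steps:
A = 18 (A = -2 - 4*((0 - 1*(-5)) - 10) = -2 - 4*((0 + 5) - 10) = -2 - 4*(5 - 10) = -2 - 4*(-5) = -2 + 20 = 18)
A*(-23 - 1*(-111)) - 129 = 18*(-23 - 1*(-111)) - 129 = 18*(-23 + 111) - 129 = 18*88 - 129 = 1584 - 129 = 1455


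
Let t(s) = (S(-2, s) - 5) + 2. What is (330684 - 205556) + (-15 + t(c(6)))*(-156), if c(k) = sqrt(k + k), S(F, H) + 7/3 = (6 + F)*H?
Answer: 128300 - 1248*sqrt(3) ≈ 1.2614e+5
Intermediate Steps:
S(F, H) = -7/3 + H*(6 + F) (S(F, H) = -7/3 + (6 + F)*H = -7/3 + H*(6 + F))
c(k) = sqrt(2)*sqrt(k) (c(k) = sqrt(2*k) = sqrt(2)*sqrt(k))
t(s) = -16/3 + 4*s (t(s) = ((-7/3 + 6*s - 2*s) - 5) + 2 = ((-7/3 + 4*s) - 5) + 2 = (-22/3 + 4*s) + 2 = -16/3 + 4*s)
(330684 - 205556) + (-15 + t(c(6)))*(-156) = (330684 - 205556) + (-15 + (-16/3 + 4*(sqrt(2)*sqrt(6))))*(-156) = 125128 + (-15 + (-16/3 + 4*(2*sqrt(3))))*(-156) = 125128 + (-15 + (-16/3 + 8*sqrt(3)))*(-156) = 125128 + (-61/3 + 8*sqrt(3))*(-156) = 125128 + (3172 - 1248*sqrt(3)) = 128300 - 1248*sqrt(3)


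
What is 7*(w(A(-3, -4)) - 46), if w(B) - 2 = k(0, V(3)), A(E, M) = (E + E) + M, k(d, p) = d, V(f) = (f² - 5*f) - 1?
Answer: -308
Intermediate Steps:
V(f) = -1 + f² - 5*f
A(E, M) = M + 2*E (A(E, M) = 2*E + M = M + 2*E)
w(B) = 2 (w(B) = 2 + 0 = 2)
7*(w(A(-3, -4)) - 46) = 7*(2 - 46) = 7*(-44) = -308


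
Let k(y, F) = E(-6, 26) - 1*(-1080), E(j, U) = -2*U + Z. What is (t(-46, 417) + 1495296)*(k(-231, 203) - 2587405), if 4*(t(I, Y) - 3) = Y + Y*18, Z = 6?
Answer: -15490083697149/4 ≈ -3.8725e+12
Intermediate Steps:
E(j, U) = 6 - 2*U (E(j, U) = -2*U + 6 = 6 - 2*U)
k(y, F) = 1034 (k(y, F) = (6 - 2*26) - 1*(-1080) = (6 - 52) + 1080 = -46 + 1080 = 1034)
t(I, Y) = 3 + 19*Y/4 (t(I, Y) = 3 + (Y + Y*18)/4 = 3 + (Y + 18*Y)/4 = 3 + (19*Y)/4 = 3 + 19*Y/4)
(t(-46, 417) + 1495296)*(k(-231, 203) - 2587405) = ((3 + (19/4)*417) + 1495296)*(1034 - 2587405) = ((3 + 7923/4) + 1495296)*(-2586371) = (7935/4 + 1495296)*(-2586371) = (5989119/4)*(-2586371) = -15490083697149/4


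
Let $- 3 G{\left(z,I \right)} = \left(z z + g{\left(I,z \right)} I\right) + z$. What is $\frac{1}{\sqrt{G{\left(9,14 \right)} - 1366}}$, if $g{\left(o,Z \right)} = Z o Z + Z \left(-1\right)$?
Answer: $- \frac{i \sqrt{6646}}{6646} \approx - 0.012266 i$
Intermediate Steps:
$g{\left(o,Z \right)} = - Z + o Z^{2}$ ($g{\left(o,Z \right)} = o Z^{2} - Z = - Z + o Z^{2}$)
$G{\left(z,I \right)} = - \frac{z}{3} - \frac{z^{2}}{3} - \frac{I z \left(-1 + I z\right)}{3}$ ($G{\left(z,I \right)} = - \frac{\left(z z + z \left(-1 + z I\right) I\right) + z}{3} = - \frac{\left(z^{2} + z \left(-1 + I z\right) I\right) + z}{3} = - \frac{\left(z^{2} + I z \left(-1 + I z\right)\right) + z}{3} = - \frac{z + z^{2} + I z \left(-1 + I z\right)}{3} = - \frac{z}{3} - \frac{z^{2}}{3} - \frac{I z \left(-1 + I z\right)}{3}$)
$\frac{1}{\sqrt{G{\left(9,14 \right)} - 1366}} = \frac{1}{\sqrt{\frac{1}{3} \cdot 9 \left(-1 + 14 - 9 - 9 \cdot 14^{2}\right) - 1366}} = \frac{1}{\sqrt{\frac{1}{3} \cdot 9 \left(-1 + 14 - 9 - 9 \cdot 196\right) - 1366}} = \frac{1}{\sqrt{\frac{1}{3} \cdot 9 \left(-1 + 14 - 9 - 1764\right) - 1366}} = \frac{1}{\sqrt{\frac{1}{3} \cdot 9 \left(-1760\right) - 1366}} = \frac{1}{\sqrt{-5280 - 1366}} = \frac{1}{\sqrt{-6646}} = \frac{1}{i \sqrt{6646}} = - \frac{i \sqrt{6646}}{6646}$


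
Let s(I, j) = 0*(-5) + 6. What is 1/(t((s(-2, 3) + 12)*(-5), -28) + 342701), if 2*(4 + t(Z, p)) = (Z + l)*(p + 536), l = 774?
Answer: 1/516433 ≈ 1.9364e-6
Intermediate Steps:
s(I, j) = 6 (s(I, j) = 0 + 6 = 6)
t(Z, p) = -4 + (536 + p)*(774 + Z)/2 (t(Z, p) = -4 + ((Z + 774)*(p + 536))/2 = -4 + ((774 + Z)*(536 + p))/2 = -4 + ((536 + p)*(774 + Z))/2 = -4 + (536 + p)*(774 + Z)/2)
1/(t((s(-2, 3) + 12)*(-5), -28) + 342701) = 1/((207428 + 268*((6 + 12)*(-5)) + 387*(-28) + (½)*((6 + 12)*(-5))*(-28)) + 342701) = 1/((207428 + 268*(18*(-5)) - 10836 + (½)*(18*(-5))*(-28)) + 342701) = 1/((207428 + 268*(-90) - 10836 + (½)*(-90)*(-28)) + 342701) = 1/((207428 - 24120 - 10836 + 1260) + 342701) = 1/(173732 + 342701) = 1/516433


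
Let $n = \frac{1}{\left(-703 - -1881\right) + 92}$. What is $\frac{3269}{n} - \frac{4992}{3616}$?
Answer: $\frac{469134034}{113} \approx 4.1516 \cdot 10^{6}$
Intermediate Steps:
$n = \frac{1}{1270}$ ($n = \frac{1}{\left(-703 + 1881\right) + 92} = \frac{1}{1178 + 92} = \frac{1}{1270} \approx 0.0007874$)
$\frac{3269}{n} - \frac{4992}{3616} = 3269 \frac{1}{\frac{1}{1270}} - \frac{4992}{3616} = 3269 \cdot 1270 - \frac{156}{113} = 4151630 - \frac{156}{113} = \frac{469134034}{113}$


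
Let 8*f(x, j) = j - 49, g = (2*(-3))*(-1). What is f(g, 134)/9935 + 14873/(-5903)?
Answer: -236320857/93834088 ≈ -2.5185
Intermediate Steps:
g = 6 (g = -6*(-1) = 6)
f(x, j) = -49/8 + j/8 (f(x, j) = (j - 49)/8 = (-49 + j)/8 = -49/8 + j/8)
f(g, 134)/9935 + 14873/(-5903) = (-49/8 + (⅛)*134)/9935 + 14873/(-5903) = (-49/8 + 67/4)*(1/9935) + 14873*(-1/5903) = (85/8)*(1/9935) - 14873/5903 = 17/15896 - 14873/5903 = -236320857/93834088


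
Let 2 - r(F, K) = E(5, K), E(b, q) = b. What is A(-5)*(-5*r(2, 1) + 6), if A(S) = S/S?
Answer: 21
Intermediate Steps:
r(F, K) = -3 (r(F, K) = 2 - 1*5 = 2 - 5 = -3)
A(S) = 1
A(-5)*(-5*r(2, 1) + 6) = 1*(-5*(-3) + 6) = 1*(15 + 6) = 1*21 = 21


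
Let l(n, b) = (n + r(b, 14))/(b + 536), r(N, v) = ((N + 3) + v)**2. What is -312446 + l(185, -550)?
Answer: -2329259/7 ≈ -3.3275e+5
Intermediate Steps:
r(N, v) = (3 + N + v)**2 (r(N, v) = ((3 + N) + v)**2 = (3 + N + v)**2)
l(n, b) = (n + (17 + b)**2)/(536 + b) (l(n, b) = (n + (3 + b + 14)**2)/(b + 536) = (n + (17 + b)**2)/(536 + b))
-312446 + l(185, -550) = -312446 + (185 + (17 - 550)**2)/(536 - 550) = -312446 + (185 + (-533)**2)/(-14) = -312446 - (185 + 284089)/14 = -312446 - 1/14*284274 = -312446 - 142137/7 = -2329259/7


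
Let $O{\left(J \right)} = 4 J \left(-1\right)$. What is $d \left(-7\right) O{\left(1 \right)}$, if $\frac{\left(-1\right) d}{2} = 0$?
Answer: $0$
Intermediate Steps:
$d = 0$ ($d = \left(-2\right) 0 = 0$)
$O{\left(J \right)} = - 4 J$
$d \left(-7\right) O{\left(1 \right)} = 0 \left(-7\right) \left(\left(-4\right) 1\right) = 0 \left(-4\right) = 0$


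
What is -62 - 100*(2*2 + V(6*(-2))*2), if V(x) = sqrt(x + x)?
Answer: -462 - 400*I*sqrt(6) ≈ -462.0 - 979.8*I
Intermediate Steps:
V(x) = sqrt(2)*sqrt(x) (V(x) = sqrt(2*x) = sqrt(2)*sqrt(x))
-62 - 100*(2*2 + V(6*(-2))*2) = -62 - 100*(2*2 + (sqrt(2)*sqrt(6*(-2)))*2) = -62 - 100*(4 + (sqrt(2)*sqrt(-12))*2) = -62 - 100*(4 + (sqrt(2)*(2*I*sqrt(3)))*2) = -62 - 100*(4 + (2*I*sqrt(6))*2) = -62 - 100*(4 + 4*I*sqrt(6)) = -62 + (-400 - 400*I*sqrt(6)) = -462 - 400*I*sqrt(6)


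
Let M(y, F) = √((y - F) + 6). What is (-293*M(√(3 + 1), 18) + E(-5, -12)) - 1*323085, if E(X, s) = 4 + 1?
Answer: -323080 - 293*I*√10 ≈ -3.2308e+5 - 926.55*I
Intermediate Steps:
E(X, s) = 5
M(y, F) = √(6 + y - F)
(-293*M(√(3 + 1), 18) + E(-5, -12)) - 1*323085 = (-293*√(6 + √(3 + 1) - 1*18) + 5) - 1*323085 = (-293*√(6 + √4 - 18) + 5) - 323085 = (-293*√(6 + 2 - 18) + 5) - 323085 = (-293*I*√10 + 5) - 323085 = (5 - 293*I*√10) - 323085 = -323080 - 293*I*√10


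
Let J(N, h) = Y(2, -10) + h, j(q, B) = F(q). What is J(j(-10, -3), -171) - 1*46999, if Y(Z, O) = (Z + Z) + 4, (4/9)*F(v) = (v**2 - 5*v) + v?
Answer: -47162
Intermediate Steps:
F(v) = -9*v + 9*v**2/4 (F(v) = 9*((v**2 - 5*v) + v)/4 = 9*(v**2 - 4*v)/4 = -9*v + 9*v**2/4)
j(q, B) = 9*q*(-4 + q)/4
Y(Z, O) = 4 + 2*Z (Y(Z, O) = 2*Z + 4 = 4 + 2*Z)
J(N, h) = 8 + h (J(N, h) = (4 + 2*2) + h = (4 + 4) + h = 8 + h)
J(j(-10, -3), -171) - 1*46999 = (8 - 171) - 1*46999 = -163 - 46999 = -47162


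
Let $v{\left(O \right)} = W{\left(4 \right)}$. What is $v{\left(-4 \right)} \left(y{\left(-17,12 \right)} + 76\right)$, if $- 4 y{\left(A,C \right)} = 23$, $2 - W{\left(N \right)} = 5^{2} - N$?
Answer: $- \frac{5339}{4} \approx -1334.8$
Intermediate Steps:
$W{\left(N \right)} = -23 + N$ ($W{\left(N \right)} = 2 - \left(5^{2} - N\right) = 2 - \left(25 - N\right) = 2 + \left(-25 + N\right) = -23 + N$)
$v{\left(O \right)} = -19$ ($v{\left(O \right)} = -23 + 4 = -19$)
$y{\left(A,C \right)} = - \frac{23}{4}$ ($y{\left(A,C \right)} = \left(- \frac{1}{4}\right) 23 = - \frac{23}{4}$)
$v{\left(-4 \right)} \left(y{\left(-17,12 \right)} + 76\right) = - 19 \left(- \frac{23}{4} + 76\right) = \left(-19\right) \frac{281}{4} = - \frac{5339}{4}$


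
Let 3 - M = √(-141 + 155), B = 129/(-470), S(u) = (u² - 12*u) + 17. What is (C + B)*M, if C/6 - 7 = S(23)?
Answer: 2343033/470 - 781011*√14/470 ≈ -1232.4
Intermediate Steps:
S(u) = 17 + u² - 12*u
B = -129/470 (B = 129*(-1/470) = -129/470 ≈ -0.27447)
C = 1662 (C = 42 + 6*(17 + 23² - 12*23) = 42 + 6*(17 + 529 - 276) = 42 + 6*270 = 42 + 1620 = 1662)
M = 3 - √14 (M = 3 - √(-141 + 155) = 3 - √14 ≈ -0.74166)
(C + B)*M = (1662 - 129/470)*(3 - √14) = 781011*(3 - √14)/470 = 2343033/470 - 781011*√14/470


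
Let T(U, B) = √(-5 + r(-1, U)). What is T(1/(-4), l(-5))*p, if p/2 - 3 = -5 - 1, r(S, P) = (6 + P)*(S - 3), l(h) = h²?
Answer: -12*I*√7 ≈ -31.749*I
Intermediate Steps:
r(S, P) = (-3 + S)*(6 + P) (r(S, P) = (6 + P)*(-3 + S) = (-3 + S)*(6 + P))
p = -6 (p = 6 + 2*(-5 - 1) = 6 + 2*(-6) = 6 - 12 = -6)
T(U, B) = √(-29 - 4*U) (T(U, B) = √(-5 + (-18 - 3*U + 6*(-1) + U*(-1))) = √(-5 + (-18 - 3*U - 6 - U)) = √(-5 + (-24 - 4*U)) = √(-29 - 4*U))
T(1/(-4), l(-5))*p = √(-29 - 4/(-4))*(-6) = √(-29 - 4*(-¼))*(-6) = √(-29 + 1)*(-6) = √(-28)*(-6) = (2*I*√7)*(-6) = -12*I*√7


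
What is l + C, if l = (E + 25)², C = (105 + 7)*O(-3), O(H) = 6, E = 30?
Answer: 3697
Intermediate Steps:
C = 672 (C = (105 + 7)*6 = 112*6 = 672)
l = 3025 (l = (30 + 25)² = 55² = 3025)
l + C = 3025 + 672 = 3697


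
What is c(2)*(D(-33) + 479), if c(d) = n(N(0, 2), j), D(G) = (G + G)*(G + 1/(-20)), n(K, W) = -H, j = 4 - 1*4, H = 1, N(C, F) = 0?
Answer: -26603/10 ≈ -2660.3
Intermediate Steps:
j = 0 (j = 4 - 4 = 0)
n(K, W) = -1 (n(K, W) = -1*1 = -1)
D(G) = 2*G*(-1/20 + G) (D(G) = (2*G)*(G - 1/20) = (2*G)*(-1/20 + G) = 2*G*(-1/20 + G))
c(d) = -1
c(2)*(D(-33) + 479) = -((⅒)*(-33)*(-1 + 20*(-33)) + 479) = -((⅒)*(-33)*(-1 - 660) + 479) = -((⅒)*(-33)*(-661) + 479) = -(21813/10 + 479) = -1*26603/10 = -26603/10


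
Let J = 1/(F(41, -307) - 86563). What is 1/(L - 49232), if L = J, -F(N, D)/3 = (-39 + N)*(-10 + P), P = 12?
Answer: -86575/4262260401 ≈ -2.0312e-5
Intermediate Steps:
F(N, D) = 234 - 6*N (F(N, D) = -3*(-39 + N)*(-10 + 12) = -3*(-39 + N)*2 = -3*(-78 + 2*N) = 234 - 6*N)
J = -1/86575 (J = 1/((234 - 6*41) - 86563) = 1/((234 - 246) - 86563) = 1/(-12 - 86563) = 1/(-86575) = -1/86575 ≈ -1.1551e-5)
L = -1/86575 ≈ -1.1551e-5
1/(L - 49232) = 1/(-1/86575 - 49232) = 1/(-4262260401/86575) = -86575/4262260401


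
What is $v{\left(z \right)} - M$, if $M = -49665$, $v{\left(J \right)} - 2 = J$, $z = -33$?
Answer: $49634$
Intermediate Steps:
$v{\left(J \right)} = 2 + J$
$v{\left(z \right)} - M = \left(2 - 33\right) - -49665 = -31 + 49665 = 49634$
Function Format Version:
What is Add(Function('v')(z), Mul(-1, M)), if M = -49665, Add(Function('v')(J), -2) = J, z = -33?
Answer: 49634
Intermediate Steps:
Function('v')(J) = Add(2, J)
Add(Function('v')(z), Mul(-1, M)) = Add(Add(2, -33), Mul(-1, -49665)) = Add(-31, 49665) = 49634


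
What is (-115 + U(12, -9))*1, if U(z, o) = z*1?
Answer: -103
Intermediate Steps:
U(z, o) = z
(-115 + U(12, -9))*1 = (-115 + 12)*1 = -103*1 = -103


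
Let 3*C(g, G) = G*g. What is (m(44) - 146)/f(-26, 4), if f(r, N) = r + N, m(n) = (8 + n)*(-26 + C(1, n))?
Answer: 1103/33 ≈ 33.424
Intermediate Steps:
C(g, G) = G*g/3 (C(g, G) = (G*g)/3 = G*g/3)
m(n) = (-26 + n/3)*(8 + n) (m(n) = (8 + n)*(-26 + (1/3)*n*1) = (8 + n)*(-26 + n/3) = (-26 + n/3)*(8 + n))
f(r, N) = N + r
(m(44) - 146)/f(-26, 4) = ((-208 - 70/3*44 + (1/3)*44**2) - 146)/(4 - 26) = ((-208 - 3080/3 + (1/3)*1936) - 146)/(-22) = ((-208 - 3080/3 + 1936/3) - 146)*(-1/22) = (-1768/3 - 146)*(-1/22) = -2206/3*(-1/22) = 1103/33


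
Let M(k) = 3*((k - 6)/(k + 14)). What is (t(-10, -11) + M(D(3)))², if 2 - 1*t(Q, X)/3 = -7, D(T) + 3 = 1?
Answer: 625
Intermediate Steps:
D(T) = -2 (D(T) = -3 + 1 = -2)
t(Q, X) = 27 (t(Q, X) = 6 - 3*(-7) = 6 + 21 = 27)
M(k) = 3*(-6 + k)/(14 + k) (M(k) = 3*((-6 + k)/(14 + k)) = 3*(-6 + k)/(14 + k))
(t(-10, -11) + M(D(3)))² = (27 + 3*(-6 - 2)/(14 - 2))² = (27 + 3*(-8)/12)² = (27 + 3*(1/12)*(-8))² = (27 - 2)² = 25² = 625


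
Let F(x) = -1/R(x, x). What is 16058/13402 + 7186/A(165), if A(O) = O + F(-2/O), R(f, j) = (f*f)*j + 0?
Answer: 36463096993/30110574945 ≈ 1.2110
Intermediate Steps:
R(f, j) = j*f² (R(f, j) = f²*j + 0 = j*f² + 0 = j*f²)
F(x) = -1/x³ (F(x) = -1/(x*x²) = -1/(x³) = -1/x³)
A(O) = O + O³/8 (A(O) = O - 1/(-2/O)³ = O - (-1)*O³/8 = O + O³/8)
16058/13402 + 7186/A(165) = 16058/13402 + 7186/(165 + (⅛)*165³) = 16058*(1/13402) + 7186/(165 + (⅛)*4492125) = 8029/6701 + 7186/(165 + 4492125/8) = 8029/6701 + 7186/(4493445/8) = 8029/6701 + 7186*(8/4493445) = 8029/6701 + 57488/4493445 = 36463096993/30110574945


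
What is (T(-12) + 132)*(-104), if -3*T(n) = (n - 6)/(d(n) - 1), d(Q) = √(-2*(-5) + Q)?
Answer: -13520 + 208*I*√2 ≈ -13520.0 + 294.16*I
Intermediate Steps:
d(Q) = √(10 + Q)
T(n) = -(-6 + n)/(3*(-1 + √(10 + n))) (T(n) = -(n - 6)/(3*(√(10 + n) - 1)) = -(-6 + n)/(3*(-1 + √(10 + n))))
(T(-12) + 132)*(-104) = ((6 - 1*(-12))/(3*(-1 + √(10 - 12))) + 132)*(-104) = ((6 + 12)/(3*(-1 + √(-2))) + 132)*(-104) = ((⅓)*18/(-1 + I*√2) + 132)*(-104) = (6/(-1 + I*√2) + 132)*(-104) = (132 + 6/(-1 + I*√2))*(-104) = -13728 - 624/(-1 + I*√2)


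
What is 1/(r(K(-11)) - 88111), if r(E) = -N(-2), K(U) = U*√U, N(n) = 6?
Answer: -1/88117 ≈ -1.1349e-5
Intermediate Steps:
K(U) = U^(3/2)
r(E) = -6 (r(E) = -1*6 = -6)
1/(r(K(-11)) - 88111) = 1/(-6 - 88111) = 1/(-88117) = -1/88117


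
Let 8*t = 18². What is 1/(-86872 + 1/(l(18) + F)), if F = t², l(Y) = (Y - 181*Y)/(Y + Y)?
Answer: -6201/538693268 ≈ -1.1511e-5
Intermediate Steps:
t = 81/2 (t = (⅛)*18² = (⅛)*324 = 81/2 ≈ 40.500)
l(Y) = -90 (l(Y) = (-180*Y)/((2*Y)) = (-180*Y)*(1/(2*Y)) = -90)
F = 6561/4 (F = (81/2)² = 6561/4 ≈ 1640.3)
1/(-86872 + 1/(l(18) + F)) = 1/(-86872 + 1/(-90 + 6561/4)) = 1/(-86872 + 1/(6201/4)) = 1/(-86872 + 4/6201) = 1/(-538693268/6201) = -6201/538693268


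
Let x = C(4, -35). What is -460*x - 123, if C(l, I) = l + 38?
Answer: -19443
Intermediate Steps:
C(l, I) = 38 + l
x = 42 (x = 38 + 4 = 42)
-460*x - 123 = -460*42 - 123 = -19320 - 123 = -19443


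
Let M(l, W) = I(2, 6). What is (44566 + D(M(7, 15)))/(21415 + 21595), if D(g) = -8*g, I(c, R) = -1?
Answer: 57/55 ≈ 1.0364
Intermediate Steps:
M(l, W) = -1
(44566 + D(M(7, 15)))/(21415 + 21595) = (44566 - 8*(-1))/(21415 + 21595) = (44566 + 8)/43010 = 44574*(1/43010) = 57/55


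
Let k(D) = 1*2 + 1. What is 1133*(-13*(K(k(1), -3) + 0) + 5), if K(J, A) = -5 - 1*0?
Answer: 79310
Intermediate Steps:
k(D) = 3 (k(D) = 2 + 1 = 3)
K(J, A) = -5 (K(J, A) = -5 + 0 = -5)
1133*(-13*(K(k(1), -3) + 0) + 5) = 1133*(-13*(-5 + 0) + 5) = 1133*(-13*(-5) + 5) = 1133*(65 + 5) = 1133*70 = 79310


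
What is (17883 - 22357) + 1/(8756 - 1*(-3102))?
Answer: -53052691/11858 ≈ -4474.0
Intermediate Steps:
(17883 - 22357) + 1/(8756 - 1*(-3102)) = -4474 + 1/(8756 + 3102) = -4474 + 1/11858 = -53052691/11858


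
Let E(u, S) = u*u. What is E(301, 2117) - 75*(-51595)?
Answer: 3960226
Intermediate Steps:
E(u, S) = u**2
E(301, 2117) - 75*(-51595) = 301**2 - 75*(-51595) = 90601 - 1*(-3869625) = 90601 + 3869625 = 3960226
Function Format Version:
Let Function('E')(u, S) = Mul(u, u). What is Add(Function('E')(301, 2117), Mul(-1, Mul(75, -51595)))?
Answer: 3960226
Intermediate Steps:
Function('E')(u, S) = Pow(u, 2)
Add(Function('E')(301, 2117), Mul(-1, Mul(75, -51595))) = Add(Pow(301, 2), Mul(-1, Mul(75, -51595))) = Add(90601, Mul(-1, -3869625)) = Add(90601, 3869625) = 3960226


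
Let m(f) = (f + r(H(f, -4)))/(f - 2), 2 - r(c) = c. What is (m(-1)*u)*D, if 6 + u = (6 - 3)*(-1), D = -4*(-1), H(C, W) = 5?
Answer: -48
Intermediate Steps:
r(c) = 2 - c
D = 4
u = -9 (u = -6 + (6 - 3)*(-1) = -6 + 3*(-1) = -6 - 3 = -9)
m(f) = (-3 + f)/(-2 + f) (m(f) = (f + (2 - 1*5))/(f - 2) = (f + (2 - 5))/(-2 + f) = (f - 3)/(-2 + f) = (-3 + f)/(-2 + f))
(m(-1)*u)*D = (((-3 - 1)/(-2 - 1))*(-9))*4 = ((-4/(-3))*(-9))*4 = (-⅓*(-4)*(-9))*4 = ((4/3)*(-9))*4 = -12*4 = -48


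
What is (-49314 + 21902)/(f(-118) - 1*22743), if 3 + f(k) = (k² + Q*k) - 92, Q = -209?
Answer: -6853/3937 ≈ -1.7407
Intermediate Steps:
f(k) = -95 + k² - 209*k (f(k) = -3 + ((k² - 209*k) - 92) = -3 + (-92 + k² - 209*k) = -95 + k² - 209*k)
(-49314 + 21902)/(f(-118) - 1*22743) = (-49314 + 21902)/((-95 + (-118)² - 209*(-118)) - 1*22743) = -27412/((-95 + 13924 + 24662) - 22743) = -27412/(38491 - 22743) = -27412/15748 = -27412*1/15748 = -6853/3937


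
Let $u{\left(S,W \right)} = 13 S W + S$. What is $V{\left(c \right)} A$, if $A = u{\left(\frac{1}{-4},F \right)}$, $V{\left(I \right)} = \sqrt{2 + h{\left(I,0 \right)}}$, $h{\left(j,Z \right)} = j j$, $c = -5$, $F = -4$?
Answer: $\frac{153 \sqrt{3}}{4} \approx 66.251$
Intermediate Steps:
$h{\left(j,Z \right)} = j^{2}$
$V{\left(I \right)} = \sqrt{2 + I^{2}}$
$u{\left(S,W \right)} = S + 13 S W$ ($u{\left(S,W \right)} = 13 S W + S = S + 13 S W$)
$A = \frac{51}{4}$ ($A = \frac{1 + 13 \left(-4\right)}{-4} = - \frac{1 - 52}{4} = \left(- \frac{1}{4}\right) \left(-51\right) = \frac{51}{4} \approx 12.75$)
$V{\left(c \right)} A = \sqrt{2 + \left(-5\right)^{2}} \cdot \frac{51}{4} = \sqrt{2 + 25} \cdot \frac{51}{4} = \sqrt{27} \cdot \frac{51}{4} = 3 \sqrt{3} \cdot \frac{51}{4} = \frac{153 \sqrt{3}}{4}$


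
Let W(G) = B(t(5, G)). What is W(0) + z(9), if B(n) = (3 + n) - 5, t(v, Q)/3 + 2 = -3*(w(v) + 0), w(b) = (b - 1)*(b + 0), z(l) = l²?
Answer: -107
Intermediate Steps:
w(b) = b*(-1 + b) (w(b) = (-1 + b)*b = b*(-1 + b))
t(v, Q) = -6 - 9*v*(-1 + v) (t(v, Q) = -6 + 3*(-3*(v*(-1 + v) + 0)) = -6 + 3*(-3*v*(-1 + v)) = -6 - 9*v*(-1 + v))
B(n) = -2 + n
W(G) = -188 (W(G) = -2 + (-6 - 9*5² + 9*5) = -2 + (-6 - 9*25 + 45) = -2 + (-6 - 225 + 45) = -2 - 186 = -188)
W(0) + z(9) = -188 + 9² = -188 + 81 = -107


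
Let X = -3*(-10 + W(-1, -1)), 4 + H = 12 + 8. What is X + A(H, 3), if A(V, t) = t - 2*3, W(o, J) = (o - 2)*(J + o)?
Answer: 9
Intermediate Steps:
W(o, J) = (-2 + o)*(J + o)
H = 16 (H = -4 + (12 + 8) = -4 + 20 = 16)
X = 12 (X = -3*(-10 + ((-1)² - 2*(-1) - 2*(-1) - 1*(-1))) = -3*(-10 + (1 + 2 + 2 + 1)) = -3*(-10 + 6) = -3*(-4) = 12)
A(V, t) = -6 + t (A(V, t) = t - 6 = -6 + t)
X + A(H, 3) = 12 + (-6 + 3) = 12 - 3 = 9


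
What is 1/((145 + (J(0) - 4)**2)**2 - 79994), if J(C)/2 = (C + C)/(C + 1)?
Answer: -1/54073 ≈ -1.8494e-5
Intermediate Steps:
J(C) = 4*C/(1 + C) (J(C) = 2*((C + C)/(C + 1)) = 2*((2*C)/(1 + C)) = 2*(2*C/(1 + C)) = 4*C/(1 + C))
1/((145 + (J(0) - 4)**2)**2 - 79994) = 1/((145 + (4*0/(1 + 0) - 4)**2)**2 - 79994) = 1/((145 + (4*0/1 - 4)**2)**2 - 79994) = 1/((145 + (4*0*1 - 4)**2)**2 - 79994) = 1/((145 + (0 - 4)**2)**2 - 79994) = 1/((145 + (-4)**2)**2 - 79994) = 1/((145 + 16)**2 - 79994) = 1/(161**2 - 79994) = 1/(25921 - 79994) = 1/(-54073) = -1/54073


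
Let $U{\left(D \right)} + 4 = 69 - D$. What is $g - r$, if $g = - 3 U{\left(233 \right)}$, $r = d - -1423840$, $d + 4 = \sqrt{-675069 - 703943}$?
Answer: $-1423332 - 2 i \sqrt{344753} \approx -1.4233 \cdot 10^{6} - 1174.3 i$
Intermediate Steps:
$U{\left(D \right)} = 65 - D$ ($U{\left(D \right)} = -4 - \left(-69 + D\right) = 65 - D$)
$d = -4 + 2 i \sqrt{344753}$ ($d = -4 + \sqrt{-675069 - 703943} = -4 + \sqrt{-1379012} = -4 + 2 i \sqrt{344753} \approx -4.0 + 1174.3 i$)
$r = 1423836 + 2 i \sqrt{344753}$ ($r = \left(-4 + 2 i \sqrt{344753}\right) - -1423840 = \left(-4 + 2 i \sqrt{344753}\right) + 1423840 = 1423836 + 2 i \sqrt{344753} \approx 1.4238 \cdot 10^{6} + 1174.3 i$)
$g = 504$ ($g = - 3 \left(65 - 233\right) = \left(-3\right) \left(-168\right) = 504$)
$g - r = 504 - \left(1423836 + 2 i \sqrt{344753}\right) = -1423332 - 2 i \sqrt{344753}$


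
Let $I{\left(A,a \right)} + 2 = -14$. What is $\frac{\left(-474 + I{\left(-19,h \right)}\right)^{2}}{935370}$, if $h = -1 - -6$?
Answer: $\frac{24010}{93537} \approx 0.25669$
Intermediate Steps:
$h = 5$ ($h = -1 + 6 = 5$)
$I{\left(A,a \right)} = -16$ ($I{\left(A,a \right)} = -2 - 14 = -16$)
$\frac{\left(-474 + I{\left(-19,h \right)}\right)^{2}}{935370} = \frac{\left(-474 - 16\right)^{2}}{935370} = \left(-490\right)^{2} \cdot \frac{1}{935370} = 240100 \cdot \frac{1}{935370} = \frac{24010}{93537}$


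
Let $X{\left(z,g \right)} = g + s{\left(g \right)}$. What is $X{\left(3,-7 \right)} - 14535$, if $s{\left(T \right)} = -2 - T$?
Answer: $-14537$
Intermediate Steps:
$X{\left(z,g \right)} = -2$ ($X{\left(z,g \right)} = g - \left(2 + g\right) = -2$)
$X{\left(3,-7 \right)} - 14535 = -2 - 14535 = -14537$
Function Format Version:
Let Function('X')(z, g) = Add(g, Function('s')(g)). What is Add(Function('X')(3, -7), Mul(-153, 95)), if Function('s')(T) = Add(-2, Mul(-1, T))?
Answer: -14537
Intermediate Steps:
Function('X')(z, g) = -2 (Function('X')(z, g) = Add(g, Add(-2, Mul(-1, g))) = -2)
Add(Function('X')(3, -7), Mul(-153, 95)) = Add(-2, Mul(-153, 95)) = Add(-2, -14535) = -14537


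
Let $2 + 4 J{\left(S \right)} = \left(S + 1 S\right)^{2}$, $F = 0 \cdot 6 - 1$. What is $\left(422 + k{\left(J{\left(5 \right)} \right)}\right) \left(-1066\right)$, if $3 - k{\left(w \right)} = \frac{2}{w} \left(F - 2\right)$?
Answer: $- \frac{22212242}{49} \approx -4.5331 \cdot 10^{5}$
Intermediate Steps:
$F = -1$ ($F = 0 - 1 = -1$)
$J{\left(S \right)} = - \frac{1}{2} + S^{2}$ ($J{\left(S \right)} = - \frac{1}{2} + \frac{\left(S + 1 S\right)^{2}}{4} = - \frac{1}{2} + \frac{\left(S + S\right)^{2}}{4} = - \frac{1}{2} + \frac{\left(2 S\right)^{2}}{4} = - \frac{1}{2} + \frac{4 S^{2}}{4} = - \frac{1}{2} + S^{2}$)
$k{\left(w \right)} = 3 + \frac{6}{w}$ ($k{\left(w \right)} = 3 - \frac{2}{w} \left(-1 - 2\right) = 3 - \frac{2}{w} \left(-3\right) = 3 - - \frac{6}{w} = 3 + \frac{6}{w}$)
$\left(422 + k{\left(J{\left(5 \right)} \right)}\right) \left(-1066\right) = \left(422 + \left(3 + \frac{6}{- \frac{1}{2} + 5^{2}}\right)\right) \left(-1066\right) = \left(422 + \left(3 + \frac{6}{- \frac{1}{2} + 25}\right)\right) \left(-1066\right) = \left(422 + \left(3 + \frac{6}{\frac{49}{2}}\right)\right) \left(-1066\right) = \left(422 + \left(3 + 6 \cdot \frac{2}{49}\right)\right) \left(-1066\right) = \left(422 + \left(3 + \frac{12}{49}\right)\right) \left(-1066\right) = \left(422 + \frac{159}{49}\right) \left(-1066\right) = \frac{20837}{49} \left(-1066\right) = - \frac{22212242}{49}$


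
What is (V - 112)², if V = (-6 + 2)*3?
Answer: 15376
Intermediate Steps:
V = -12 (V = -4*3 = -12)
(V - 112)² = (-12 - 112)² = (-124)² = 15376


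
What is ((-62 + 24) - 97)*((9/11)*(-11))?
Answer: 1215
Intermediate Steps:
((-62 + 24) - 97)*((9/11)*(-11)) = (-38 - 97)*((9*(1/11))*(-11)) = -1215*(-11)/11 = -135*(-9) = 1215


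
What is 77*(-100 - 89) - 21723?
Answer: -36276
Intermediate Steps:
77*(-100 - 89) - 21723 = 77*(-189) - 21723 = -14553 - 21723 = -36276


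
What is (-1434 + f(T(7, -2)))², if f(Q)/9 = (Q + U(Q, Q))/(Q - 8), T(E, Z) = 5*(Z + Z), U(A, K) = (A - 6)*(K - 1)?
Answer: 503688249/196 ≈ 2.5698e+6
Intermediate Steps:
U(A, K) = (-1 + K)*(-6 + A) (U(A, K) = (-6 + A)*(-1 + K) = (-1 + K)*(-6 + A))
T(E, Z) = 10*Z (T(E, Z) = 5*(2*Z) = 10*Z)
f(Q) = 9*(6 + Q² - 6*Q)/(-8 + Q) (f(Q) = 9*((Q + (6 - Q - 6*Q + Q*Q))/(Q - 8)) = 9*((Q + (6 - Q - 6*Q + Q²))/(-8 + Q)) = 9*((Q + (6 + Q² - 7*Q))/(-8 + Q)) = 9*((6 + Q² - 6*Q)/(-8 + Q)) = 9*(6 + Q² - 6*Q)/(-8 + Q))
(-1434 + f(T(7, -2)))² = (-1434 + 9*(6 + (10*(-2))² - 60*(-2))/(-8 + 10*(-2)))² = (-1434 + 9*(6 + (-20)² - 6*(-20))/(-8 - 20))² = (-1434 + 9*(6 + 400 + 120)/(-28))² = (-1434 + 9*(-1/28)*526)² = (-1434 - 2367/14)² = (-22443/14)² = 503688249/196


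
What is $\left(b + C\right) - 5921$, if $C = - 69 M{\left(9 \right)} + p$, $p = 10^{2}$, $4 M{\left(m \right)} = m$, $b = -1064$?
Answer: $- \frac{28161}{4} \approx -7040.3$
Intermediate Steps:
$M{\left(m \right)} = \frac{m}{4}$
$p = 100$
$C = - \frac{221}{4}$ ($C = - 69 \cdot \frac{1}{4} \cdot 9 + 100 = \left(-69\right) \frac{9}{4} + 100 = - \frac{621}{4} + 100 = - \frac{221}{4} \approx -55.25$)
$\left(b + C\right) - 5921 = \left(-1064 - \frac{221}{4}\right) - 5921 = - \frac{4477}{4} - 5921 = - \frac{28161}{4}$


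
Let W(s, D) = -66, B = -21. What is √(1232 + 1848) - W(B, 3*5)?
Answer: 66 + 2*√770 ≈ 121.50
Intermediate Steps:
√(1232 + 1848) - W(B, 3*5) = √(1232 + 1848) - 1*(-66) = √3080 + 66 = 2*√770 + 66 = 66 + 2*√770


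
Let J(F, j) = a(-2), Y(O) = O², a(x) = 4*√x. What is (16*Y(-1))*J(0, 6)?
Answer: 64*I*√2 ≈ 90.51*I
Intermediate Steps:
J(F, j) = 4*I*√2 (J(F, j) = 4*√(-2) = 4*(I*√2) = 4*I*√2)
(16*Y(-1))*J(0, 6) = (16*(-1)²)*(4*I*√2) = (16*1)*(4*I*√2) = 16*(4*I*√2) = 64*I*√2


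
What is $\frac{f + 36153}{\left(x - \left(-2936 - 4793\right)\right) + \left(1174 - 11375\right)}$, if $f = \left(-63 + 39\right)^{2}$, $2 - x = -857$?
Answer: $- \frac{36729}{1613} \approx -22.771$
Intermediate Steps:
$x = 859$ ($x = 2 - -857 = 2 + 857 = 859$)
$f = 576$ ($f = \left(-24\right)^{2} = 576$)
$\frac{f + 36153}{\left(x - \left(-2936 - 4793\right)\right) + \left(1174 - 11375\right)} = \frac{576 + 36153}{\left(859 - \left(-2936 - 4793\right)\right) + \left(1174 - 11375\right)} = \frac{36729}{\left(859 - \left(-2936 - 4793\right)\right) - 10201} = \frac{36729}{\left(859 - -7729\right) - 10201} = \frac{36729}{\left(859 + 7729\right) - 10201} = \frac{36729}{8588 - 10201} = \frac{36729}{-1613} = 36729 \left(- \frac{1}{1613}\right) = - \frac{36729}{1613}$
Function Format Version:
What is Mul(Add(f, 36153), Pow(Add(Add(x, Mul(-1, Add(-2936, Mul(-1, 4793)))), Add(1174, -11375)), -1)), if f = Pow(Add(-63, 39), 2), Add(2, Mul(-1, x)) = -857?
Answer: Rational(-36729, 1613) ≈ -22.771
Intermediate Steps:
x = 859 (x = Add(2, Mul(-1, -857)) = Add(2, 857) = 859)
f = 576 (f = Pow(-24, 2) = 576)
Mul(Add(f, 36153), Pow(Add(Add(x, Mul(-1, Add(-2936, Mul(-1, 4793)))), Add(1174, -11375)), -1)) = Mul(Add(576, 36153), Pow(Add(Add(859, Mul(-1, Add(-2936, Mul(-1, 4793)))), Add(1174, -11375)), -1)) = Mul(36729, Pow(Add(Add(859, Mul(-1, Add(-2936, -4793))), -10201), -1)) = Mul(36729, Pow(Add(Add(859, Mul(-1, -7729)), -10201), -1)) = Mul(36729, Pow(Add(Add(859, 7729), -10201), -1)) = Mul(36729, Pow(Add(8588, -10201), -1)) = Mul(36729, Pow(-1613, -1)) = Mul(36729, Rational(-1, 1613)) = Rational(-36729, 1613)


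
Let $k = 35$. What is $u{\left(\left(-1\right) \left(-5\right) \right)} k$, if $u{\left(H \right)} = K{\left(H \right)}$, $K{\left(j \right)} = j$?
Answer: $175$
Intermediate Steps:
$u{\left(H \right)} = H$
$u{\left(\left(-1\right) \left(-5\right) \right)} k = \left(-1\right) \left(-5\right) 35 = 5 \cdot 35 = 175$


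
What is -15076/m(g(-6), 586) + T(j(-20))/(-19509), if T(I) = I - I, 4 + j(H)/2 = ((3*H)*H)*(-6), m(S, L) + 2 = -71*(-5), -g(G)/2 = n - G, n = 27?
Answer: -15076/353 ≈ -42.708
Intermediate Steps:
g(G) = -54 + 2*G (g(G) = -2*(27 - G) = -54 + 2*G)
m(S, L) = 353 (m(S, L) = -2 - 71*(-5) = -2 + 355 = 353)
j(H) = -8 - 36*H² (j(H) = -8 + 2*(((3*H)*H)*(-6)) = -8 + 2*((3*H²)*(-6)) = -8 + 2*(-18*H²) = -8 - 36*H²)
T(I) = 0
-15076/m(g(-6), 586) + T(j(-20))/(-19509) = -15076/353 + 0/(-19509) = -15076*1/353 + 0*(-1/19509) = -15076/353 + 0 = -15076/353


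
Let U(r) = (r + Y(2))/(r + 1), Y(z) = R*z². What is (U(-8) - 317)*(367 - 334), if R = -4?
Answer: -72435/7 ≈ -10348.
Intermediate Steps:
Y(z) = -4*z²
U(r) = (-16 + r)/(1 + r) (U(r) = (r - 4*2²)/(r + 1) = (r - 4*4)/(1 + r) = (r - 16)/(1 + r) = (-16 + r)/(1 + r))
(U(-8) - 317)*(367 - 334) = ((-16 - 8)/(1 - 8) - 317)*(367 - 334) = (-24/(-7) - 317)*33 = (-⅐*(-24) - 317)*33 = (24/7 - 317)*33 = -2195/7*33 = -72435/7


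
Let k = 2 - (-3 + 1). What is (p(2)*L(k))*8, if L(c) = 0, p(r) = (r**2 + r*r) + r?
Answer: 0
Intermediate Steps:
p(r) = r + 2*r**2 (p(r) = (r**2 + r**2) + r = 2*r**2 + r = r + 2*r**2)
k = 4 (k = 2 - 1*(-2) = 2 + 2 = 4)
(p(2)*L(k))*8 = ((2*(1 + 2*2))*0)*8 = ((2*(1 + 4))*0)*8 = ((2*5)*0)*8 = (10*0)*8 = 0*8 = 0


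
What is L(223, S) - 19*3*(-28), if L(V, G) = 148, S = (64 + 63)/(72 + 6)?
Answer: 1744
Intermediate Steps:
S = 127/78 ≈ 1.6282
L(223, S) - 19*3*(-28) = 148 - 19*3*(-28) = 148 - 57*(-28) = 148 - 1*(-1596) = 148 + 1596 = 1744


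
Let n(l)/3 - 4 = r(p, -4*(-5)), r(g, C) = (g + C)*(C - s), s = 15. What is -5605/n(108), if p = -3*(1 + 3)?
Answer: -5605/132 ≈ -42.462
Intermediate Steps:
p = -12 (p = -3*4 = -12)
r(g, C) = (-15 + C)*(C + g) (r(g, C) = (g + C)*(C - 1*15) = (C + g)*(C - 15) = (C + g)*(-15 + C) = (-15 + C)*(C + g))
n(l) = 132 (n(l) = 12 + 3*((-4*(-5))² - (-60)*(-5) - 15*(-12) - 4*(-5)*(-12)) = 12 + 3*(20² - 15*20 + 180 + 20*(-12)) = 12 + 3*(400 - 300 + 180 - 240) = 12 + 3*40 = 12 + 120 = 132)
-5605/n(108) = -5605/132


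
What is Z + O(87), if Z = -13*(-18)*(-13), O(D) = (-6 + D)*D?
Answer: 4005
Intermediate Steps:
O(D) = D*(-6 + D)
Z = -3042 (Z = 234*(-13) = -3042)
Z + O(87) = -3042 + 87*(-6 + 87) = -3042 + 87*81 = -3042 + 7047 = 4005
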